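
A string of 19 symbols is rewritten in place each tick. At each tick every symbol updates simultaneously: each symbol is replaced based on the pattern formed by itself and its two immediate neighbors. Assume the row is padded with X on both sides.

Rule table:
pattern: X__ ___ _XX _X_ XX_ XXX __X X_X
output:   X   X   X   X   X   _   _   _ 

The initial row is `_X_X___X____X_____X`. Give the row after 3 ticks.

_X_XXX_XXXX_XXXXX_X
_X_X_X_X__X_X___X_X
_X_X_X_XX_X_XXX_X_X

_X_X_X_XX_X_XXX_X_X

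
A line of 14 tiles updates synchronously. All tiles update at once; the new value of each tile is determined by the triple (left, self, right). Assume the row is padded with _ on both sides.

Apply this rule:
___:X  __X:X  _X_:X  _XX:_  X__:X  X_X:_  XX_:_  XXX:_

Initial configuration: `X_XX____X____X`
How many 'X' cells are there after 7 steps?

10

X___XXXXXXXXXX
XXXX__________
____XXXXXXXXXX
XXXX__________  (repeats step 2; period 2)
step 7: ____XXXXXXXXXX
count of X: 10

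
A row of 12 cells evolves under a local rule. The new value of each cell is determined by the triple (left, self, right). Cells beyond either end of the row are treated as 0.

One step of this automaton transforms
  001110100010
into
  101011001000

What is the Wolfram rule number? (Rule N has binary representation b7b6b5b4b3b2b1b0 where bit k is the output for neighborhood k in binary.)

105

position 3: 111 → 0  (bit 7 = 0)
position 4: 110 → 1  (bit 6 = 1)
position 5: 101 → 1  (bit 5 = 1)
position 7: 100 → 0  (bit 4 = 0)
position 2: 011 → 1  (bit 3 = 1)
position 6: 010 → 0  (bit 2 = 0)
position 1: 001 → 0  (bit 1 = 0)
position 0: 000 → 1  (bit 0 = 1)
bits b7..b0 = 01101001 = 105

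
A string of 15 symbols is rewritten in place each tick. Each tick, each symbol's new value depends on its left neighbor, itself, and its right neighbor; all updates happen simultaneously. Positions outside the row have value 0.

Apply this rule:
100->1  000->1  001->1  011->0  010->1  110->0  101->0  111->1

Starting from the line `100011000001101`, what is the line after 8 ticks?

111011110001110

111100111110001
011011011101111
100000001000110
111111111111001
011111111110111
101111111100010
100111111011111
111011110001110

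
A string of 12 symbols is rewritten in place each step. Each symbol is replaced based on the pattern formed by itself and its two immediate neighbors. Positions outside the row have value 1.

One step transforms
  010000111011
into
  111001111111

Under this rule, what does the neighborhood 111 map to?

At position 7 the neighborhood is 111; the next row has 1 there.

1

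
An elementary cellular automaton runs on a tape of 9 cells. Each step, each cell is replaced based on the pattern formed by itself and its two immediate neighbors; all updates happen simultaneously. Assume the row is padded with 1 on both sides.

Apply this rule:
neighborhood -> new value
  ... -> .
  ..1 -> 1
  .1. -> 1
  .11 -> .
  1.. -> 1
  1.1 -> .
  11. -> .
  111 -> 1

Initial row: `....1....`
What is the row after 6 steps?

1..111..1
.11.1.11.
....1....  (repeats step 0; period 3)
step 6: ....1....

....1....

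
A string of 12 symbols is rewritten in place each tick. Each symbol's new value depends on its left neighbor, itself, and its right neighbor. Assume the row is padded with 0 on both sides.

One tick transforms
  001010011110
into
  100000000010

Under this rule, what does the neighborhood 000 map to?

At position 0 the neighborhood is 000; the next row has 1 there.

1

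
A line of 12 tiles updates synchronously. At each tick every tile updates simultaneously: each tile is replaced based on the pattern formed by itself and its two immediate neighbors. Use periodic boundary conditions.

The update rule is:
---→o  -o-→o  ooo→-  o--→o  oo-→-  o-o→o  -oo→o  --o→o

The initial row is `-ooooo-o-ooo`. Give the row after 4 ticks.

oo-ooooo---o

tick 1: oo----oooo--
tick 2: o-ooooo---oo
tick 3: -oo----oooo-
tick 4: oo-ooooo---o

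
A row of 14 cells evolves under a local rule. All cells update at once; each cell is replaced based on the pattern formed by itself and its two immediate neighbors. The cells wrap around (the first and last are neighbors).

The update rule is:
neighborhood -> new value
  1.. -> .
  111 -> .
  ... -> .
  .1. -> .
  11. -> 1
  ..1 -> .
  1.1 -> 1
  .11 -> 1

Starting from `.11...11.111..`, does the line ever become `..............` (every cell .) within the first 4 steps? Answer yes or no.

no

.11...1111.1..
.11...1..11...
.11......11...
.11......11...
step 4 is .11......11..., still not uniform .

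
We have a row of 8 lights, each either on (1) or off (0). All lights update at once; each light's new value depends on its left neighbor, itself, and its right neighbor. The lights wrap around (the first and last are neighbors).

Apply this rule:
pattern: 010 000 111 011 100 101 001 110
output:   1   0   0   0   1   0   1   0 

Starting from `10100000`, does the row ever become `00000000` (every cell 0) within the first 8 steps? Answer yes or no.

step 1: 10110001
step 2: 00001010
step 3: 00011011
step 4: 10100000  (repeats step 0; period 4)
step 8: 10100000
step 8 is 10100000, still not uniform 0

no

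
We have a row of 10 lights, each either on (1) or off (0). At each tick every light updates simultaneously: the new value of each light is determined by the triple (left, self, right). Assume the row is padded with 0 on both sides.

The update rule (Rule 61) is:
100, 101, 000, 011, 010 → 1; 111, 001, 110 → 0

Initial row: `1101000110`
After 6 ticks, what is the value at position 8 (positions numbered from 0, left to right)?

1011110101
1110001111
1001101000
1101011111
1011110000
1110001111
position 8 holds 1

1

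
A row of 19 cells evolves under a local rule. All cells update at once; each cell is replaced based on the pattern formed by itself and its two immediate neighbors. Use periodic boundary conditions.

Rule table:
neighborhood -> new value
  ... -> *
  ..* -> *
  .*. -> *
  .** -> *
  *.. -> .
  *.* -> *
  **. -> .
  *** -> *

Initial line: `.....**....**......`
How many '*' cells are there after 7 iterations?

15

iteration 1: ******..****..*****
iteration 2: *****..****..******
iteration 3: ****..****..*******
iteration 4: ***..****..********
iteration 5: **..****..*********
iteration 6: *..****..**********
iteration 7: ..****..***********
count of *: 15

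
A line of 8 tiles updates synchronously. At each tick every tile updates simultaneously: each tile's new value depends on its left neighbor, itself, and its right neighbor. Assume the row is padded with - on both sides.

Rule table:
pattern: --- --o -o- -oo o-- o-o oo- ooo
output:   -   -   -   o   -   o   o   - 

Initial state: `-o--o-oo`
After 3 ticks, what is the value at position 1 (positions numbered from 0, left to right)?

-----ooo
-----o-o
------o-
position 1 holds -

-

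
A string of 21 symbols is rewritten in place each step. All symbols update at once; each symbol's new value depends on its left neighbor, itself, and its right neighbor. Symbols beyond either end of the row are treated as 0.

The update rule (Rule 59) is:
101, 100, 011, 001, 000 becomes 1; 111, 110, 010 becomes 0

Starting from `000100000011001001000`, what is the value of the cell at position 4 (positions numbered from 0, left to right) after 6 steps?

0

step 1: 111011111110110110111
step 2: 100110000001101101100
step 3: 011101111111011011011
step 4: 110011000000110110110
step 5: 101110111111101101101
step 6: 011001100000011011010
position 4 holds 0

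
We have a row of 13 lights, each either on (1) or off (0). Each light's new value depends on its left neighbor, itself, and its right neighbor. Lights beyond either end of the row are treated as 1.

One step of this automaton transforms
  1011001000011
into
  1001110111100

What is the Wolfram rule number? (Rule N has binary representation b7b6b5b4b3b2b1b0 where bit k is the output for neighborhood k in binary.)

position 12: 111 → 0  (bit 7 = 0)
position 0: 110 → 1  (bit 6 = 1)
position 1: 101 → 0  (bit 5 = 0)
position 4: 100 → 1  (bit 4 = 1)
position 2: 011 → 0  (bit 3 = 0)
position 6: 010 → 0  (bit 2 = 0)
position 5: 001 → 1  (bit 1 = 1)
position 8: 000 → 1  (bit 0 = 1)
bits b7..b0 = 01010011 = 83

83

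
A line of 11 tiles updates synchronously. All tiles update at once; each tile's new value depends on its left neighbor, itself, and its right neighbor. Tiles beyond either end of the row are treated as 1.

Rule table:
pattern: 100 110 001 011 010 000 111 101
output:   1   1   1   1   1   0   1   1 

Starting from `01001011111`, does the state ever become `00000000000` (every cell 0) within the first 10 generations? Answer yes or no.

no

11111111111
11111111111  (fixed point — unchanged through generation 10)
generation 10 is 11111111111, still not uniform 0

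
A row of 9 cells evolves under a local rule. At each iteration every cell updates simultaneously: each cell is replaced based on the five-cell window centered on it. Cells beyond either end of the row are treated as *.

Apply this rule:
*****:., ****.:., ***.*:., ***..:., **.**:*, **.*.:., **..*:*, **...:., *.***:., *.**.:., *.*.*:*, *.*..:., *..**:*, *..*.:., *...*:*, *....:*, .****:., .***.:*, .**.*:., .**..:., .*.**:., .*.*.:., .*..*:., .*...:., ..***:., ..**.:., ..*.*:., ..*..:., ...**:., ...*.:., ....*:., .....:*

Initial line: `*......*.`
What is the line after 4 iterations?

.*****...

iteration 1: ..***....
iteration 2: **.*..*..
iteration 3: ........*
iteration 4: .*****...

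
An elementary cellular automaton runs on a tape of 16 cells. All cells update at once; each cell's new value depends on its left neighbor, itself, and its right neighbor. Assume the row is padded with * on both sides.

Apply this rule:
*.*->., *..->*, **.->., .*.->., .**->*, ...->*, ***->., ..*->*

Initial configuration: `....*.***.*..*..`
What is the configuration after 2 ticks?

****..*....**.**
....**.*****..*.

....**.*****..*.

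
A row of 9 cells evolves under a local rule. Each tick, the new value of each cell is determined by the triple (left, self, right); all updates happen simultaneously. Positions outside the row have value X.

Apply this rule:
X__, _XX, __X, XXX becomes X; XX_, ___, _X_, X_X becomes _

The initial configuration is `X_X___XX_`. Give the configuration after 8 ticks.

_XXXXXXXX

___X_XX__
X_X__X_XX
___XX__XX
X_XX_XXXX
__X__XXXX
XX_XXXXXX
X__XXXXXX
_XXXXXXXX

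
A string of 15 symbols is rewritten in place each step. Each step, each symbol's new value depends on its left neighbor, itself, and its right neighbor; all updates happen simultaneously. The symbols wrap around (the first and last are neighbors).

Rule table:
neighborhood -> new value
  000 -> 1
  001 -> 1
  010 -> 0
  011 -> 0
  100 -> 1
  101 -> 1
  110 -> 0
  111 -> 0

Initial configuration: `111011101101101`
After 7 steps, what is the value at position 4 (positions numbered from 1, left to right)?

000100010010010
111011101101101  (repeats step 0; period 2)
step 7: 000100010010010
position 4 holds 1

1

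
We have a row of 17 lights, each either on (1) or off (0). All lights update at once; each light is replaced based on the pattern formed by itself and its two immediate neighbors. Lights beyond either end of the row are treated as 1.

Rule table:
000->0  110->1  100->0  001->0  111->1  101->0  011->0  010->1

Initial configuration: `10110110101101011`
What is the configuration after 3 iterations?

10010010100101000

iteration 1: 10010010100101001
iteration 2: 10010010100101000
iteration 3: 10010010100101000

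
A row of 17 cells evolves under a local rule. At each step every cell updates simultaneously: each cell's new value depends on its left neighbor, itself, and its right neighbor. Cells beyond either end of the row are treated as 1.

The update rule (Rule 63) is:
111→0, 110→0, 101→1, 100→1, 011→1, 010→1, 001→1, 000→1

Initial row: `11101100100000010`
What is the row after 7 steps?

00000011011111111

step 1: 00011011111111111
step 2: 11110110000000000
step 3: 00001101111111111
step 4: 11111011000000000
step 5: 00000110111111111
step 6: 11111101100000000
step 7: 00000011011111111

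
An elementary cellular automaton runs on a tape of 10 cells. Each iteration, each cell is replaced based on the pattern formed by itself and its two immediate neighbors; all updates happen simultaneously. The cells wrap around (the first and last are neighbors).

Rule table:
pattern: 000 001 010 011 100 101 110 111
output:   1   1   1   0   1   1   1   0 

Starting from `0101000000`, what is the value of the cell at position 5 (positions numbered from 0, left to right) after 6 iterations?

0

iteration 1: 1111111111
iteration 2: 0000000000
iteration 3: 1111111111  (repeats iteration 1; period 2)
iteration 6: 0000000000
position 5 holds 0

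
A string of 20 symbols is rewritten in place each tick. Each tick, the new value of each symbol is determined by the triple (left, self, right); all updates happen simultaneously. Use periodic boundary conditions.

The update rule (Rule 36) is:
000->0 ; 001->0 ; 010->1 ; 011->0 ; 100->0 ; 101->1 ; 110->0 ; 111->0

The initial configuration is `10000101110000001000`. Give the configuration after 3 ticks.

10000110000000001000
10000000000000001000
10000000000000001000

10000000000000001000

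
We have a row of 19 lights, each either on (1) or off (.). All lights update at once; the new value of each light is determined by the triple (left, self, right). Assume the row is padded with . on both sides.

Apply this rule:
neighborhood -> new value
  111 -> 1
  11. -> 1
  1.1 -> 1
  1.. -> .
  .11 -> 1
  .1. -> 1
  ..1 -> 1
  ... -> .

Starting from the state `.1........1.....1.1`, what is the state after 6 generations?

11.......11....1111
11......111...11111
11.....1111..111111
11....11111.1111111
11...11111111111111
11..111111111111111

11..111111111111111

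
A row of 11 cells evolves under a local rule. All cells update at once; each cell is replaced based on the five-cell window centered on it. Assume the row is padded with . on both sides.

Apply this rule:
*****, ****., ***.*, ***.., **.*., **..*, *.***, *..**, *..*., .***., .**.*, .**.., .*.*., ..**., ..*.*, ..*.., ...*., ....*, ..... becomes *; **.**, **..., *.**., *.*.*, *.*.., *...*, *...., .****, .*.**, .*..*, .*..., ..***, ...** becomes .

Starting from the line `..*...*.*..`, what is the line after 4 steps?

**.****..**

step 1: ***..***...
step 2: .****.**..*
step 3: ...**..****
step 4: **.****..**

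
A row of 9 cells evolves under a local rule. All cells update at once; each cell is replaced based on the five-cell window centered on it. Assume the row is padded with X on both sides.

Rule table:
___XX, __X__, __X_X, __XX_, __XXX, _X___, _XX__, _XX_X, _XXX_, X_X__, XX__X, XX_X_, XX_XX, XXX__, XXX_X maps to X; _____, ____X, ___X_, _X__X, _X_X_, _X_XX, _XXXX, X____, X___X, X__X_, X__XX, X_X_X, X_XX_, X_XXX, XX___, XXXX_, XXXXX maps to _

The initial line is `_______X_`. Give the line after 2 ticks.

_______X_

_______X_  (fixed point — unchanged through tick 2)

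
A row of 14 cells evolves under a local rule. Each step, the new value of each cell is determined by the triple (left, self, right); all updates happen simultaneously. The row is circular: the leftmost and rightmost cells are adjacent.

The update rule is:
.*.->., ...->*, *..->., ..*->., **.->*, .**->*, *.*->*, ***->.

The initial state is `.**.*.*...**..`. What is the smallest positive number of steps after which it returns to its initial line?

14

.***.*..*.**.*
**.**....****.
*****.**.*..**
....*****...*.
***.*...*.*...
*.**..*..*..*.
.***.........*
**.*.*******..
***.**.....*..
*.****.***....
.**..***.*.**.
.**..*.**.***.
.**...*****.*.
.**.*.*...**..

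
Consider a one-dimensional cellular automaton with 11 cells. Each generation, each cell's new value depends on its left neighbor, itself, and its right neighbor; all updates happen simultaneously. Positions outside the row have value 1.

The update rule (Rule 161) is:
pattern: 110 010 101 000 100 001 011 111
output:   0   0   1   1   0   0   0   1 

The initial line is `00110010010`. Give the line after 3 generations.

generation 1: 00000000001
generation 2: 01111111100
generation 3: 10111111000

10111111000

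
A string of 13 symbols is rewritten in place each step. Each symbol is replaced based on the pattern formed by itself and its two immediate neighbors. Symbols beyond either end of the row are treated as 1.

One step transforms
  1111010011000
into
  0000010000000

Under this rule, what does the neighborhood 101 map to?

At position 4 the neighborhood is 101; the next row has 0 there.

0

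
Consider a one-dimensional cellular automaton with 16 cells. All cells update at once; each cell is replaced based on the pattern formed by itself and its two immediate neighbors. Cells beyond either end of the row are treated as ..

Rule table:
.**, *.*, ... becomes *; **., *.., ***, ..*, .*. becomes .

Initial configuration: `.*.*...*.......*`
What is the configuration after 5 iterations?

.*..******...*..

..*..*...*****..
*......*.*.....*
..****..*..***..
*.*........*...*
.*..******...*..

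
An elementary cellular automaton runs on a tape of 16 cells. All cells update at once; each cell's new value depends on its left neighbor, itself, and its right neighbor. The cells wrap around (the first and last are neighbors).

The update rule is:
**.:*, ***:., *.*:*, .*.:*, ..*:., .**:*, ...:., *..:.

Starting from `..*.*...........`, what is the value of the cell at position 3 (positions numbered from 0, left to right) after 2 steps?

.

..***...........
..*.*...........
position 3 holds .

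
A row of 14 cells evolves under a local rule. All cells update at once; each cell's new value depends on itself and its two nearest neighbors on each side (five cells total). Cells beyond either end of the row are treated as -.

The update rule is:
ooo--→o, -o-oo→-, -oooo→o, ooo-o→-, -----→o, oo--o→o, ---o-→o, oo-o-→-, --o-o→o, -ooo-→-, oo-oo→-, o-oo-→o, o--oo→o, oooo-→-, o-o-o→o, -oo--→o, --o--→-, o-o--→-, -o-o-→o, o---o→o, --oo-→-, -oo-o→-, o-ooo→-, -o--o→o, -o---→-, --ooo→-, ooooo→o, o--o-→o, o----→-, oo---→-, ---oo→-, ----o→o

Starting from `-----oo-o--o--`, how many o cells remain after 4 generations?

generation 1: oooo-----oo---
generation 2: -o-o--oo--o--o
generation 3: ooo-oo-ooo-oo-
generation 4: ----o------oo-
count of o: 3

3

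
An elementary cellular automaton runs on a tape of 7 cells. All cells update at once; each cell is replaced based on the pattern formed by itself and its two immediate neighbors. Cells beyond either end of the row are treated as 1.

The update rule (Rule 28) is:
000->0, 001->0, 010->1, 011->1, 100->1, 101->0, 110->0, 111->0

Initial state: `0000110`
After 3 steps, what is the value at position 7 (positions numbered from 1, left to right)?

0

step 1: 1000100
step 2: 0100110
step 3: 0110100
position 7 holds 0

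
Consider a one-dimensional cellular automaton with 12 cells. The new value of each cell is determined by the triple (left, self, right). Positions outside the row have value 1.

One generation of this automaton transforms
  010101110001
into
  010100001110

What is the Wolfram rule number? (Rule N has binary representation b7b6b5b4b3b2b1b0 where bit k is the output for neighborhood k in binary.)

position 6: 111 → 0  (bit 7 = 0)
position 7: 110 → 0  (bit 6 = 0)
position 0: 101 → 0  (bit 5 = 0)
position 8: 100 → 1  (bit 4 = 1)
position 5: 011 → 0  (bit 3 = 0)
position 1: 010 → 1  (bit 2 = 1)
position 10: 001 → 1  (bit 1 = 1)
position 9: 000 → 1  (bit 0 = 1)
bits b7..b0 = 00010111 = 23

23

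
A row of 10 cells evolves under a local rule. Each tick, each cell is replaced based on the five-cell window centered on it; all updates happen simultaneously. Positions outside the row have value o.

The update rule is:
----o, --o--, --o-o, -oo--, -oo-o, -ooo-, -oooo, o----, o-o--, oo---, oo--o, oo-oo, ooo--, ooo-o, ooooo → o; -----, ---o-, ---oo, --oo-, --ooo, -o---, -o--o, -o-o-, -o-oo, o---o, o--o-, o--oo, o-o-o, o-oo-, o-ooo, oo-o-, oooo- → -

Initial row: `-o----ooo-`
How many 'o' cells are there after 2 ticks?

tick 1: -o-oo--ooo
tick 2: ----oo--oo
count of o: 4

4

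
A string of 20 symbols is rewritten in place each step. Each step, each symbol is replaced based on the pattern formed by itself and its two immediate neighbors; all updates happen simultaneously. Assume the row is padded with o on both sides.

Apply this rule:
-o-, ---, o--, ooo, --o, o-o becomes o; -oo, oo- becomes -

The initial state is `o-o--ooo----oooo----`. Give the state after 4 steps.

step 1: -oooo-o-oooo-oo-oooo
step 2: o-oo-ooo-oo-o--o-ooo
step 3: -o--o-o-o--oooooo-oo
step 4: ooooooooooo-oooo-o-o

ooooooooooo-oooo-o-o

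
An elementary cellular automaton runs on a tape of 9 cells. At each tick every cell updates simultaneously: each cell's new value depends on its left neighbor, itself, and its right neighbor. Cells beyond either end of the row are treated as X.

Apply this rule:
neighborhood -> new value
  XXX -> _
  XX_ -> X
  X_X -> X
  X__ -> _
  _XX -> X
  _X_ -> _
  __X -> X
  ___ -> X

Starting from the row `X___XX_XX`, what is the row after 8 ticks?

X_XXXXXX_
XXX____XX
__X_XXXX_
_X_XX__XX
X_XXX_XX_
XXX_XXXXX
__XXX____
_XX_X_XXX

_XX_X_XXX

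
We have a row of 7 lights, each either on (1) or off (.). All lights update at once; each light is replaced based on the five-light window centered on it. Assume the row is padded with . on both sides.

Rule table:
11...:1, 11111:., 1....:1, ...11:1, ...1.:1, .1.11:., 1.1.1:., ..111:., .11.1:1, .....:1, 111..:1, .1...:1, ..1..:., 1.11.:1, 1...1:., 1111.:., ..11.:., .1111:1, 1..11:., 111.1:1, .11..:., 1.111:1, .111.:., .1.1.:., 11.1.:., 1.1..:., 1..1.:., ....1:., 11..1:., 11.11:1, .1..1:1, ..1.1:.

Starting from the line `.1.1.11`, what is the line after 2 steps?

.11.1.1

step 1: 1....1.
step 2: .11.1.1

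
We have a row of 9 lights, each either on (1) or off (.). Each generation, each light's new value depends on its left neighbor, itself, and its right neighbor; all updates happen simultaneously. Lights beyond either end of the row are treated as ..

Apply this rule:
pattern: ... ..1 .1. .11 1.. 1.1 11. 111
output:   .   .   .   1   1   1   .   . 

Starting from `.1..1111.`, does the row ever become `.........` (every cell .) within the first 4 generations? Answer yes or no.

..1.1...1
...1.1...
....1.1..
.....1.1.
generation 4 is .....1.1., still not uniform .

no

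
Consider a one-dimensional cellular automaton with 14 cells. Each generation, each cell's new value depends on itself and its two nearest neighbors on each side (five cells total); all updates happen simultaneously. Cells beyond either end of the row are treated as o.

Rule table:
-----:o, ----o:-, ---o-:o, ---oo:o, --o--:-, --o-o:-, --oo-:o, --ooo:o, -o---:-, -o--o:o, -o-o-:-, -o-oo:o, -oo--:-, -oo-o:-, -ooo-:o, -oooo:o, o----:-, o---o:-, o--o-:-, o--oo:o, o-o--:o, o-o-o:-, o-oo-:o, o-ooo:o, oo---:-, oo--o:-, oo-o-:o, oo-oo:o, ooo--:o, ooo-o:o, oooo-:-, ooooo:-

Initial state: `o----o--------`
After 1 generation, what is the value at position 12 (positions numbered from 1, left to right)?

o---o---oooo-o
position 12 holds o

o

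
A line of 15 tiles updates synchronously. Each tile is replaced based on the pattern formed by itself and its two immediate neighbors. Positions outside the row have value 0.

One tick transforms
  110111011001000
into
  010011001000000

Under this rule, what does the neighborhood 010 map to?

At position 11 the neighborhood is 010; the next row has 0 there.

0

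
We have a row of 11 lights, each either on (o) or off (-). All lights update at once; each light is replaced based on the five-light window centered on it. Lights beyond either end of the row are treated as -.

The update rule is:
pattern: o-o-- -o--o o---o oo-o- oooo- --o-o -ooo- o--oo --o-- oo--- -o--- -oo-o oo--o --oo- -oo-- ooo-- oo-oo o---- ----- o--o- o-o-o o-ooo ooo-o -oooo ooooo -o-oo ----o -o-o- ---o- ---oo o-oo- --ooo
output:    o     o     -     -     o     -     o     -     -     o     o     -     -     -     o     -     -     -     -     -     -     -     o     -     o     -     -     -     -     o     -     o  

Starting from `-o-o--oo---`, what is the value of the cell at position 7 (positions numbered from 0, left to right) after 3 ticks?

o

tick 1: ---oo--oo--
tick 2: --o-o---oo-
tick 3: ----oo-o-oo
position 7 holds o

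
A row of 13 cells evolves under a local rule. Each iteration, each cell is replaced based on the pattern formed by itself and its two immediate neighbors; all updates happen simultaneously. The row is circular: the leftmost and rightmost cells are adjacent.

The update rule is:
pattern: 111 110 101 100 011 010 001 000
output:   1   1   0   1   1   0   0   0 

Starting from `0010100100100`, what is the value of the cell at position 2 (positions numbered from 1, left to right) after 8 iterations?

0

0000010010010
0000001001001
1000000100100
0100000010010
0010000001001
1001000000100
0100100000010
0010010000001
position 2 holds 0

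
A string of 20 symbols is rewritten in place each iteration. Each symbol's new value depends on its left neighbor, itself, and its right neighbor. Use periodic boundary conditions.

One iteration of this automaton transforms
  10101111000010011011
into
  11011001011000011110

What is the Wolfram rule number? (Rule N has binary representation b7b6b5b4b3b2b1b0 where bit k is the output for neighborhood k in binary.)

105

position 5: 111 → 0  (bit 7 = 0)
position 0: 110 → 1  (bit 6 = 1)
position 1: 101 → 1  (bit 5 = 1)
position 8: 100 → 0  (bit 4 = 0)
position 4: 011 → 1  (bit 3 = 1)
position 2: 010 → 0  (bit 2 = 0)
position 11: 001 → 0  (bit 1 = 0)
position 9: 000 → 1  (bit 0 = 1)
bits b7..b0 = 01101001 = 105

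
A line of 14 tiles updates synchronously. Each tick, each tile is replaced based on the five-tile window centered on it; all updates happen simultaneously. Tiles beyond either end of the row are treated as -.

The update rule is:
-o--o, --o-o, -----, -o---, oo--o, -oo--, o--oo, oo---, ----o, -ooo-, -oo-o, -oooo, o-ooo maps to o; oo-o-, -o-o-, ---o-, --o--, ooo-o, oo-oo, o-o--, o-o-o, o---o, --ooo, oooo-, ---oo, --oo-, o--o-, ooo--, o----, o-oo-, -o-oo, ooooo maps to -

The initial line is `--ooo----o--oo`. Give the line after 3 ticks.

tick 1: o--o-o-o--oo-o
tick 2: -o-o----oo-o--
tick 3: -o--o-o--o--o-

-o--o-o--o--o-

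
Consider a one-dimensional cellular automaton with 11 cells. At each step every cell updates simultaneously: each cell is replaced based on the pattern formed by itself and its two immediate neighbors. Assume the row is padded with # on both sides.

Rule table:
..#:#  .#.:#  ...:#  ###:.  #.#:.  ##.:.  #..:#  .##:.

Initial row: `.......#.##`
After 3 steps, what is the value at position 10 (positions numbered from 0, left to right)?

.

step 1: ########...
step 2: ........###
step 3: ########...
position 10 holds .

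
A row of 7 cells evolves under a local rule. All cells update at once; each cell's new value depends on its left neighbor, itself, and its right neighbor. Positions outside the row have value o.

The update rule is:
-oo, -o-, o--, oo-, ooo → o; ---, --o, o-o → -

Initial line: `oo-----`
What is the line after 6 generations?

oooooo-

generation 1: ooo----
generation 2: oooo---
generation 3: ooooo--
generation 4: oooooo-
generation 5: oooooo-  (fixed point — unchanged through generation 6)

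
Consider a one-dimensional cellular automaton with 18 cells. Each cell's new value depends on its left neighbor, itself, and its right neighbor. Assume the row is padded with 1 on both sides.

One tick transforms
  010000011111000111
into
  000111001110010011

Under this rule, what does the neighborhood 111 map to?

1

At position 8 the neighborhood is 111; the next row has 1 there.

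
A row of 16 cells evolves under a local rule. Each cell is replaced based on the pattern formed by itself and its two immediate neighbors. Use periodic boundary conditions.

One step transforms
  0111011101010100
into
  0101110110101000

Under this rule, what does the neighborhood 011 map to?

1

At position 1 the neighborhood is 011; the next row has 1 there.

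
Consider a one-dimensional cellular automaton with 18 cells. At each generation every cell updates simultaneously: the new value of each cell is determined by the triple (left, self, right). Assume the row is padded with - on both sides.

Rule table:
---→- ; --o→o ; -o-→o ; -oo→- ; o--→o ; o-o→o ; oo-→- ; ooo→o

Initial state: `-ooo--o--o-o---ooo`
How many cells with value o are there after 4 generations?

12

o-o-ooooooooo-o-o-
oooo-ooooooo-ooooo
-oo-o-ooooo-o-ooo-
o--ooo-ooo-ooo-o-o
count of o: 12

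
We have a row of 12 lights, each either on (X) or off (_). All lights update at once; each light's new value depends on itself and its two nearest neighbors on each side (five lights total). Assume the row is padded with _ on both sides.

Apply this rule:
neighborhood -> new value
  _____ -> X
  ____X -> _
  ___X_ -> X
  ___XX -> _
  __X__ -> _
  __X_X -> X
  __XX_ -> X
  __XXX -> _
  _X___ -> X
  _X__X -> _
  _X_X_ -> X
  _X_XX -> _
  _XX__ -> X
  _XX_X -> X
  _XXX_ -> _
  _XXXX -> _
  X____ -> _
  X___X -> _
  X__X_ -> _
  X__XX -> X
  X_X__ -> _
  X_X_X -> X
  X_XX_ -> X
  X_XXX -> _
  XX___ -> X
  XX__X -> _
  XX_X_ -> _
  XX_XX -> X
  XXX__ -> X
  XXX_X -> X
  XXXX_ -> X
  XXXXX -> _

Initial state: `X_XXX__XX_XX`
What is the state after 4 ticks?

X___X_XXXXXX
_X_XX_____XX
XX_XXX_X__XX
XXX__X___XXX

XXX__X___XXX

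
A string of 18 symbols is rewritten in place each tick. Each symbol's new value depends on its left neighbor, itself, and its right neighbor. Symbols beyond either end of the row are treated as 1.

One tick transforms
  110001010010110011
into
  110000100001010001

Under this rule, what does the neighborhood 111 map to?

1

At position 0 the neighborhood is 111; the next row has 1 there.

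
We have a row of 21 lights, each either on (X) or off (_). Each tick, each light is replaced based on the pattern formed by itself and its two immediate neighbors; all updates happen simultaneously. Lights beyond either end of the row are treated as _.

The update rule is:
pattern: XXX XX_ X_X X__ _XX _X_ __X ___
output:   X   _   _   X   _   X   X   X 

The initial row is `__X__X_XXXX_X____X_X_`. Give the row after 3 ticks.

X_XX____XX____XX_XXXX

XXXXXX__XX__XXXXXX_XX
_XXXX_XX__XX_XXXX____
X_XX____XX____XX_XXXX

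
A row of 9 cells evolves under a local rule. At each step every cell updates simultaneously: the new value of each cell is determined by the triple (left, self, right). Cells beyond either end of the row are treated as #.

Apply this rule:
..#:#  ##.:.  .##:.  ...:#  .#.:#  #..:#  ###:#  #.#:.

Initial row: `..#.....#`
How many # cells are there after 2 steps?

########.
#######..
count of #: 7

7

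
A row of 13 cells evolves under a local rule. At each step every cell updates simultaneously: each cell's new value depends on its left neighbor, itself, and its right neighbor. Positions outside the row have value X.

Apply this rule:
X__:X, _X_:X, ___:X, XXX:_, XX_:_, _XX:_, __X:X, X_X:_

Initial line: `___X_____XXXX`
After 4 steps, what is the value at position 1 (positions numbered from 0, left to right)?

_

XXXXXXXXX____
_________XXXX
XXXXXXXXX____  (repeats step 1; period 2)
step 4: _________XXXX
position 1 holds _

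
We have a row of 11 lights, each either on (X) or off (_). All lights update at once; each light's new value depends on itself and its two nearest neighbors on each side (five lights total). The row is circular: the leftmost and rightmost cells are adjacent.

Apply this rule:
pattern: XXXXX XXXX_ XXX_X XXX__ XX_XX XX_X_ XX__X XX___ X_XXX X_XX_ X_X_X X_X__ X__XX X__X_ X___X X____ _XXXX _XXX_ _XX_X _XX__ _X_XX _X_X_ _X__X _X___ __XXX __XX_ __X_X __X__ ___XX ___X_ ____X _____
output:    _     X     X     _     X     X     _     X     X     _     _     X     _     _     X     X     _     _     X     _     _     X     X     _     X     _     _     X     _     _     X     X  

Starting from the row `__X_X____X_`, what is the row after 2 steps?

X__XX_XX_X_
XX__XX_XX_X

XX__XX_XX_X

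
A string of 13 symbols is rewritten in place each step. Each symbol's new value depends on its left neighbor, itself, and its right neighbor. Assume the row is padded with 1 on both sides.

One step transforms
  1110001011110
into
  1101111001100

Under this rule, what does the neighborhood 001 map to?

1

At position 5 the neighborhood is 001; the next row has 1 there.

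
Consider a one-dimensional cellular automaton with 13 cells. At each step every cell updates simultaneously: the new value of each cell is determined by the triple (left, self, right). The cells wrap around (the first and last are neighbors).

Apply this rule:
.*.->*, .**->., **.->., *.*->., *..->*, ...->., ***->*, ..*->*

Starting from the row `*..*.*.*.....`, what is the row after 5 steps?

****.*.**...*
***..*...*.*.
.*.****.**.*.
**..**.....**
*.**..*...*.*

*.**..*...*.*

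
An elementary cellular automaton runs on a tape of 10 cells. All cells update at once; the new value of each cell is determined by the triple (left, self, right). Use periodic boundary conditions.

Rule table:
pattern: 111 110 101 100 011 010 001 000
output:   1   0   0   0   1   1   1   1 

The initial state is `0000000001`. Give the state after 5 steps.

1111110011

0111111111
0111111110
1111111100
1111111001
1111110011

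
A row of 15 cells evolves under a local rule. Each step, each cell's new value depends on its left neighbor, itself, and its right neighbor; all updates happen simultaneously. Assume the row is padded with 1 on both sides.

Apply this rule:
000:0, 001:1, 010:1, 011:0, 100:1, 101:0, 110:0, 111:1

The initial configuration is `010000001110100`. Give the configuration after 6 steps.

011000010100111
000100110111011
101111000010001
000110100111010
101000111010010
001101010011110

001101010011110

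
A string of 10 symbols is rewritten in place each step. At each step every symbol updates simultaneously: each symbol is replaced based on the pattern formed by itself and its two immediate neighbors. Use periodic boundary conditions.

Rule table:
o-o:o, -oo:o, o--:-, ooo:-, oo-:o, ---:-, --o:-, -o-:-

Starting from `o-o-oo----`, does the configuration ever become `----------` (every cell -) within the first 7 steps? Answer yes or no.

step 1: -o-ooo----
step 2: --oo-o----
step 3: --ooo-----
step 4: --o-o-----
step 5: ---o------
step 6: ----------
all cells are - at step 6

yes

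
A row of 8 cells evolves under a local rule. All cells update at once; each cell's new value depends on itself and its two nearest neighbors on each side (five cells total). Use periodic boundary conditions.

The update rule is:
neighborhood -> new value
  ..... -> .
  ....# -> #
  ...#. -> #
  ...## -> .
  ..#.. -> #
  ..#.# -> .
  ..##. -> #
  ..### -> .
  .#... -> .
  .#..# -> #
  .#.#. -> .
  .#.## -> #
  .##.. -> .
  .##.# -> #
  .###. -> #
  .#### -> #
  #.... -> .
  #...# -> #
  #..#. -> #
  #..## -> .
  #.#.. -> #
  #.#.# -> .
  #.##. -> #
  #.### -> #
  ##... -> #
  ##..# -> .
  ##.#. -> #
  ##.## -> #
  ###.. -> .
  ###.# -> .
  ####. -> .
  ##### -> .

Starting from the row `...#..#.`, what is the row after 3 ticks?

.######.
..#.....
###.....

###.....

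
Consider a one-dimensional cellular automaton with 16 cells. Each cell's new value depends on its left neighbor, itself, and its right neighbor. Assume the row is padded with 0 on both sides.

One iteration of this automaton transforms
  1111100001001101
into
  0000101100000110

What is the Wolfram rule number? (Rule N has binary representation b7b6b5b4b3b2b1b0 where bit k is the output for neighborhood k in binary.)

97

position 1: 111 → 0  (bit 7 = 0)
position 4: 110 → 1  (bit 6 = 1)
position 14: 101 → 1  (bit 5 = 1)
position 5: 100 → 0  (bit 4 = 0)
position 0: 011 → 0  (bit 3 = 0)
position 9: 010 → 0  (bit 2 = 0)
position 8: 001 → 0  (bit 1 = 0)
position 6: 000 → 1  (bit 0 = 1)
bits b7..b0 = 01100001 = 97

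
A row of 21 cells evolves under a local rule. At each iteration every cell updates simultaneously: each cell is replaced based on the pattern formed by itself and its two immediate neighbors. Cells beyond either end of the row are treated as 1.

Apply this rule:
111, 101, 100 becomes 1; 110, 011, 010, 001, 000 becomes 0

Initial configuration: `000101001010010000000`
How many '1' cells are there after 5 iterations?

8

100010100101001000000
010001010010100100000
101000101001010010000
010100010100101001000
101010001010010100100
count of 1: 8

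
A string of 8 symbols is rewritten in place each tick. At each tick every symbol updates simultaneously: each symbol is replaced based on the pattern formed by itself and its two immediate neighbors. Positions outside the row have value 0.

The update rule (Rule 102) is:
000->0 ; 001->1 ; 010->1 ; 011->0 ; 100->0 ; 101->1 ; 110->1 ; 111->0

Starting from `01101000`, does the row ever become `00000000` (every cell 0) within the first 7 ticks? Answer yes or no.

no

10111000
11001000
01011000
11101000
00111000
01001000
11011000
tick 7 is 11011000, still not uniform 0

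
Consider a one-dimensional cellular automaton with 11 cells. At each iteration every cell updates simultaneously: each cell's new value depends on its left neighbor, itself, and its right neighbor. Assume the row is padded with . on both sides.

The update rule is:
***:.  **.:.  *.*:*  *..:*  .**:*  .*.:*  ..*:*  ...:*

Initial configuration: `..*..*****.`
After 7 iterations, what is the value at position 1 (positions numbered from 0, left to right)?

*

iteration 1: ******....*
iteration 2: *.....*****
iteration 3: *******....
iteration 4: *......****
iteration 5: ********...
iteration 6: *.......***
iteration 7: *********..
position 1 holds *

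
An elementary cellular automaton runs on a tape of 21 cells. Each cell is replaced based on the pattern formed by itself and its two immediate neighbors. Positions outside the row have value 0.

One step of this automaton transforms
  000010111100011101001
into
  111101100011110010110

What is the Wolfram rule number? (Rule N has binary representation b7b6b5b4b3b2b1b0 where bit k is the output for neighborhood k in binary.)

position 7: 111 → 0  (bit 7 = 0)
position 9: 110 → 0  (bit 6 = 0)
position 5: 101 → 1  (bit 5 = 1)
position 10: 100 → 1  (bit 4 = 1)
position 6: 011 → 1  (bit 3 = 1)
position 4: 010 → 0  (bit 2 = 0)
position 3: 001 → 1  (bit 1 = 1)
position 0: 000 → 1  (bit 0 = 1)
bits b7..b0 = 00111011 = 59

59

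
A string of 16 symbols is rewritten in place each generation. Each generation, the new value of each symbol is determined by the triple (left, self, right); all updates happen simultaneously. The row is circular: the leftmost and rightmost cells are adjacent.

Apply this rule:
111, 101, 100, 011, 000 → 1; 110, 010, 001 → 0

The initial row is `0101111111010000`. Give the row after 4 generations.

1111110101111010

generation 1: 0011111110101111
generation 2: 1011111101011110
generation 3: 0111111010111101
generation 4: 1111110101111010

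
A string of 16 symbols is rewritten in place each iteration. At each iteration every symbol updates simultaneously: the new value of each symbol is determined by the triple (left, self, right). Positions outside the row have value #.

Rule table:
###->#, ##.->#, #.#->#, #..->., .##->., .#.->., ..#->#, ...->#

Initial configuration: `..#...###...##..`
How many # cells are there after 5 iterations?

11

iteration 1: .#..##.##.##.#.#
iteration 2: #..#.##.##.##.#.
iteration 3: #.#.#.##.##.##.#
iteration 4: ##.#.#.##.##.##.
iteration 5: ###.#.#.##.##.##
count of #: 11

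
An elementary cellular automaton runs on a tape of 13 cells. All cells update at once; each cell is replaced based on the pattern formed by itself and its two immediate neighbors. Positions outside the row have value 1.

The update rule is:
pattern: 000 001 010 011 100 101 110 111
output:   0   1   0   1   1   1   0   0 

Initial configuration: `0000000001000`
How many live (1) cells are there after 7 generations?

1000000010101
0100000101011
1010001010110
0101010101101
1010101011011
0101010110110
1010101101101
count of 1: 8

8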